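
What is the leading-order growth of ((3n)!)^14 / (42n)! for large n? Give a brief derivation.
((3n)!)^14/(42n)! ~ ((2π·3n)^(13/2) / sqrt(14)) · 14^(−14·3n)  →  0

Write N = 3n. Stirling: N! ~ sqrt(2π N)(N/e)^N and (14N)! ~ sqrt(2π·14N)·(14N/e)^(14N).
  (N!)^14/(14N)! ~ (2π N)^(14/2) (N/e)^(14N) / [sqrt(2π·14N) (14N/e)^(14N)]
     = (2π N)^(14/2) / sqrt(2π·14N) · (N/(14N))^(14N)
     = (2π N)^((14−1)/2) / sqrt(14) · 14^(−14N).
Since 14^14 > 1, the factor 14^(−14N) decays exponentially, so the ratio → 0. Substituting N = 3n gives the stated form.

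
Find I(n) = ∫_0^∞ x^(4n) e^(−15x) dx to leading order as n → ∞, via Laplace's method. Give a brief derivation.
I(n) ~ (sqrt(2π·4n) / 15) · (4n/(15e))^(4n)

Write the integrand as exp(4n ln x − 15x) and set f(x) = 4n ln x − 15x. Then f'(x) = 4n/x − 15 = 0 at x* = 4n/15, and f''(x*) = −4n/x*^2 = −15^2/(4n). Laplace's method (interior maximum) gives
  I(n) ~ e^(f(x*)) · sqrt(2π / |f''(x*)|)
        = exp(4n ln(4n/15) − 4n) · sqrt(2π · 4n / 15^2)
        = (4n/15)^(4n) e^(−4n) · sqrt(2π·4n) / 15
        = (sqrt(2π·4n) / 15) · (4n/(15e))^(4n).
This matches Γ(4n+1)/15^(4n+1) with Stirling applied to Γ.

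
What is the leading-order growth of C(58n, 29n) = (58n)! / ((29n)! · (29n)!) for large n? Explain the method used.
C(58n, 29n) ~ (4)^(29n) · sqrt(1/(π·29n))

Write N = 29n. Apply Stirling to each factorial:
  (2N)! ~ sqrt(2π·2N) · (2N/e)^(2N),
  N! ~ sqrt(2π N) · (N/e)^N,
  (1N)! ~ sqrt(2π·1N) · (1N/e)^(1N).
The exponential factors combine to (2N)^(2N) / (N^N · (1N)^(1N)) = 2^(2N)/1^(1N) = (2^2/1^1)^N = (4)^N.
The square-root prefactors combine to sqrt(2π·2N) / (sqrt(2π N)·sqrt(2π·1N)) = sqrt(2 / (2π·1·N)) = sqrt(1/(π·29n)).
Substituting N = 29n: C(58n, 29n) ~ (4)^(29n) · sqrt(1/(π·29n)).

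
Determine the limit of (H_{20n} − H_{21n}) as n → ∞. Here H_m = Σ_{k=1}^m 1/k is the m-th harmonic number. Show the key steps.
lim = ln(20/21)

Euler-Maclaurin gives H_m = ln m + γ + 1/(2m) + O(1/m^2). The γ and O(1/m) terms cancel in the difference:
  H_{20n} − H_{21n} = ln(20n) − ln(21n) + O(1/n) = ln(20/21) + O(1/n).
Hence the limit is ln(20/21).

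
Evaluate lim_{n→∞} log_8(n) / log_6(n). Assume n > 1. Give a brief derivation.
lim = ln(6) / ln(8) = log_8(6)

Change of base: log_8(n) = ln n / ln 8 and log_6(n) = ln n / ln 6. The ratio is (ln n / ln 8) · (ln 6 / ln n) = ln 6 / ln 8, a constant independent of n. So the limit is ln 6 / ln 8 = log_8(6).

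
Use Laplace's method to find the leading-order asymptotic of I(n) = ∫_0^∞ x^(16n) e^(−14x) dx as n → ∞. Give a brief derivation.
I(n) ~ (sqrt(2π·16n) / 14) · (16n/(14e))^(16n)

Write the integrand as exp(16n ln x − 14x) and set f(x) = 16n ln x − 14x. Then f'(x) = 16n/x − 14 = 0 at x* = 16n/14, and f''(x*) = −16n/x*^2 = −14^2/(16n). Laplace's method (interior maximum) gives
  I(n) ~ e^(f(x*)) · sqrt(2π / |f''(x*)|)
        = exp(16n ln(16n/14) − 16n) · sqrt(2π · 16n / 14^2)
        = (16n/14)^(16n) e^(−16n) · sqrt(2π·16n) / 14
        = (sqrt(2π·16n) / 14) · (16n/(14e))^(16n).
This matches Γ(16n+1)/14^(16n+1) with Stirling applied to Γ.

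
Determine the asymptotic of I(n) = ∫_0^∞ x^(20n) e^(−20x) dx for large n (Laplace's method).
I(n) ~ (sqrt(2π·20n) / 20) · (20n/(20e))^(20n)

Write the integrand as exp(20n ln x − 20x) and set f(x) = 20n ln x − 20x. Then f'(x) = 20n/x − 20 = 0 at x* = 20n/20, and f''(x*) = −20n/x*^2 = −20^2/(20n). Laplace's method (interior maximum) gives
  I(n) ~ e^(f(x*)) · sqrt(2π / |f''(x*)|)
        = exp(20n ln(20n/20) − 20n) · sqrt(2π · 20n / 20^2)
        = (20n/20)^(20n) e^(−20n) · sqrt(2π·20n) / 20
        = (sqrt(2π·20n) / 20) · (20n/(20e))^(20n).
This matches Γ(20n+1)/20^(20n+1) with Stirling applied to Γ.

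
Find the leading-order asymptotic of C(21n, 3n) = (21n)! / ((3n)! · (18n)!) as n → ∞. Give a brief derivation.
C(21n, 3n) ~ (823543/46656)^(3n) · sqrt(7/(12π·3n))

Write N = 3n. Apply Stirling to each factorial:
  (7N)! ~ sqrt(2π·7N) · (7N/e)^(7N),
  N! ~ sqrt(2π N) · (N/e)^N,
  (6N)! ~ sqrt(2π·6N) · (6N/e)^(6N).
The exponential factors combine to (7N)^(7N) / (N^N · (6N)^(6N)) = 7^(7N)/6^(6N) = (7^7/6^6)^N = (823543/46656)^N.
The square-root prefactors combine to sqrt(2π·7N) / (sqrt(2π N)·sqrt(2π·6N)) = sqrt(7 / (2π·6·N)) = sqrt(7/(12π·3n)).
Substituting N = 3n: C(21n, 3n) ~ (823543/46656)^(3n) · sqrt(7/(12π·3n)).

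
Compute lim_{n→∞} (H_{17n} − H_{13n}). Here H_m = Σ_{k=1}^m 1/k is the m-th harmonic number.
lim = ln(17/13)

Euler-Maclaurin gives H_m = ln m + γ + 1/(2m) + O(1/m^2). The γ and O(1/m) terms cancel in the difference:
  H_{17n} − H_{13n} = ln(17n) − ln(13n) + O(1/n) = ln(17/13) + O(1/n).
Hence the limit is ln(17/13).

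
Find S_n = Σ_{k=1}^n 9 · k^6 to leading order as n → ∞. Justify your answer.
S_n ~ 9 · n^7 / 7

By integral comparison (Euler-Maclaurin), Σ_{k=1}^n 9 · k^6 = 9 · ∫_0^n x^6 dx + O(n^6) = 9 · n^7/7 + O(n^6). (Equivalently, Faulhaber's formula gives the same leading term.)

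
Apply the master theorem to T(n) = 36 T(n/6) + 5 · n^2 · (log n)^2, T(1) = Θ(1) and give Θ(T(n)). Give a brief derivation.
T(n) = Θ(n^2 · (log n)^3)

Here log_6 36 = 2 and f(n) = 5 · n^2 · (log n)^2 = Θ(n^(log_6 36) · (log n)^2). This is the extended Case 2 of the master theorem (f matches the critical exponent up to log factors), giving T(n) = Θ(n^(log_6 36) · (log n)^(2+1)) = Θ(n^2 · (log n)^3).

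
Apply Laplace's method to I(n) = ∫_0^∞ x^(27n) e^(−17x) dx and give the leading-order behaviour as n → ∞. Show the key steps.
I(n) ~ (sqrt(2π·27n) / 17) · (27n/(17e))^(27n)

Write the integrand as exp(27n ln x − 17x) and set f(x) = 27n ln x − 17x. Then f'(x) = 27n/x − 17 = 0 at x* = 27n/17, and f''(x*) = −27n/x*^2 = −17^2/(27n). Laplace's method (interior maximum) gives
  I(n) ~ e^(f(x*)) · sqrt(2π / |f''(x*)|)
        = exp(27n ln(27n/17) − 27n) · sqrt(2π · 27n / 17^2)
        = (27n/17)^(27n) e^(−27n) · sqrt(2π·27n) / 17
        = (sqrt(2π·27n) / 17) · (27n/(17e))^(27n).
This matches Γ(27n+1)/17^(27n+1) with Stirling applied to Γ.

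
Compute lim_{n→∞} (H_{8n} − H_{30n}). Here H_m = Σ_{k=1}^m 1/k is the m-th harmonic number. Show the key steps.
lim = ln(8/30) = ln(4/15)

Euler-Maclaurin gives H_m = ln m + γ + 1/(2m) + O(1/m^2). The γ and O(1/m) terms cancel in the difference:
  H_{8n} − H_{30n} = ln(8n) − ln(30n) + O(1/n) = ln(8/30) + O(1/n).
Hence the limit is ln(8/30) = ln(4/15).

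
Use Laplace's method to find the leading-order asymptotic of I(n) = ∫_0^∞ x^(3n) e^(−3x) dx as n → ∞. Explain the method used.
I(n) ~ (sqrt(2π·3n) / 3) · (3n/(3e))^(3n)

Write the integrand as exp(3n ln x − 3x) and set f(x) = 3n ln x − 3x. Then f'(x) = 3n/x − 3 = 0 at x* = 3n/3, and f''(x*) = −3n/x*^2 = −3^2/(3n). Laplace's method (interior maximum) gives
  I(n) ~ e^(f(x*)) · sqrt(2π / |f''(x*)|)
        = exp(3n ln(3n/3) − 3n) · sqrt(2π · 3n / 3^2)
        = (3n/3)^(3n) e^(−3n) · sqrt(2π·3n) / 3
        = (sqrt(2π·3n) / 3) · (3n/(3e))^(3n).
This matches Γ(3n+1)/3^(3n+1) with Stirling applied to Γ.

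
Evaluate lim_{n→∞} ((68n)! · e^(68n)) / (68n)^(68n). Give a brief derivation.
lim = ∞

Stirling: (68n)! ~ sqrt(2π·68n) · (68n/e)^(68n). Hence
  (68n)! · e^(68n) / (68n)^(68n) ~ sqrt(2π·68n) = sqrt(2π·68) · sqrt(n) → ∞.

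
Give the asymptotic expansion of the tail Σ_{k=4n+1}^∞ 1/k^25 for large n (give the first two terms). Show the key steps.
Σ_{k>4n} 1/k^25 = 1/(24 · (4n)^24) − 1/(2 · (4n)^25) + O(1/(4n)^26)

Compare to the integral: ∫_{4n}^∞ x^(−25) dx = [−x^(−24)/24]_{4n}^∞ = 1/((25−1)·(4n)^24). The Euler-Maclaurin correction adds −f(4n)/2 = −1/(2·(4n)^25). Euler-Maclaurin then gives
  Σ_{k>4n} 1/k^25 = ∫_{4n}^∞ dx/x^25 − 1/(2·(4n)^25) + O(1/(4n)^26).
(Equivalently this is ζ(25) − Σ_{k≤4n} 1/k^25.)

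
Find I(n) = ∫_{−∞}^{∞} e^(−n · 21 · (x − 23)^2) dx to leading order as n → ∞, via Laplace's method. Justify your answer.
I(n) = sqrt(π/(21n))

Here φ(x) = 21 · (x − 23)^2 has its unique minimum at x* = 23 with φ(x*) = 0 and φ''(x*) = 42. Laplace's method gives
  I(n) ~ e^(−n φ(x*)) · sqrt(2π / (n · φ''(x*))) = sqrt(2π / (42n)) = sqrt(π/(21n)).
This is exact: substituting u = (x − 23)·sqrt(21n) gives I(n) = (1/sqrt(21n)) ∫_{−∞}^{∞} e^(−u^2) du = sqrt(π/(21n)).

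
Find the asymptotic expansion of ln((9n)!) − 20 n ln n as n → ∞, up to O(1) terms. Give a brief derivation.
ln((9n)!) − 20 n ln n = −11 n ln n + 9(ln 9 − 1) n + (1/2) ln(2π·9n) + O(1/n)

Stirling: ln((9n)!) = 9n ln(9n) − 9n + (1/2) ln(2π·9n) + O(1/n).
Expand 9n ln(9n) = 9n (ln n + ln 9) = 9n ln n + 9n ln 9.
Subtract 20n ln n: leading term is (9 − 20) n ln n = −11 n ln n. The next term is 9n ln 9 − 9n = 9(ln 9 − 1) n. Then the (1/2) ln(2π·9n) correction.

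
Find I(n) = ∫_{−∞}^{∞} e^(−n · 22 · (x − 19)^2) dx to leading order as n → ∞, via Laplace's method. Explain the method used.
I(n) = sqrt(π/(22n))

Here φ(x) = 22 · (x − 19)^2 has its unique minimum at x* = 19 with φ(x*) = 0 and φ''(x*) = 44. Laplace's method gives
  I(n) ~ e^(−n φ(x*)) · sqrt(2π / (n · φ''(x*))) = sqrt(2π / (44n)) = sqrt(π/(22n)).
This is exact: substituting u = (x − 19)·sqrt(22n) gives I(n) = (1/sqrt(22n)) ∫_{−∞}^{∞} e^(−u^2) du = sqrt(π/(22n)).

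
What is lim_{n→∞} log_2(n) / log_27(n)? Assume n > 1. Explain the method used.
lim = ln(27) / ln(2) = log_2(27)

Change of base: log_2(n) = ln n / ln 2 and log_27(n) = ln n / ln 27. The ratio is (ln n / ln 2) · (ln 27 / ln n) = ln 27 / ln 2, a constant independent of n. So the limit is ln 27 / ln 2 = log_2(27).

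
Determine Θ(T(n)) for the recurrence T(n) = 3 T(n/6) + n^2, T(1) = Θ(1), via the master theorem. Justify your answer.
T(n) = Θ(n^2)

log_6 3 ≈ 0.613. f(n) = n^2 dominates n^(log_6 3) since 2 > 0.613, and the regularity condition a·f(n/b) = 3·(n/6)^2 = (3/36)·n^2 ≤ c·f(n) holds with c = 3/36 ≈ 0.0833 < 1. So this is Case 3: T(n) = Θ(f(n)) = Θ(n^2).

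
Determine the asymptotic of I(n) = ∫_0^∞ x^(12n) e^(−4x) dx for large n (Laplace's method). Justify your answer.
I(n) ~ (sqrt(2π·12n) / 4) · (12n/(4e))^(12n)

Write the integrand as exp(12n ln x − 4x) and set f(x) = 12n ln x − 4x. Then f'(x) = 12n/x − 4 = 0 at x* = 12n/4, and f''(x*) = −12n/x*^2 = −4^2/(12n). Laplace's method (interior maximum) gives
  I(n) ~ e^(f(x*)) · sqrt(2π / |f''(x*)|)
        = exp(12n ln(12n/4) − 12n) · sqrt(2π · 12n / 4^2)
        = (12n/4)^(12n) e^(−12n) · sqrt(2π·12n) / 4
        = (sqrt(2π·12n) / 4) · (12n/(4e))^(12n).
This matches Γ(12n+1)/4^(12n+1) with Stirling applied to Γ.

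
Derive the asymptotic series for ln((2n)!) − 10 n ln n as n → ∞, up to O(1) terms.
ln((2n)!) − 10 n ln n = −8 n ln n + 2(ln 2 − 1) n + (1/2) ln(2π·2n) + O(1/n)

Stirling: ln((2n)!) = 2n ln(2n) − 2n + (1/2) ln(2π·2n) + O(1/n).
Expand 2n ln(2n) = 2n (ln n + ln 2) = 2n ln n + 2n ln 2.
Subtract 10n ln n: leading term is (2 − 10) n ln n = −8 n ln n. The next term is 2n ln 2 − 2n = 2(ln 2 − 1) n. Then the (1/2) ln(2π·2n) correction.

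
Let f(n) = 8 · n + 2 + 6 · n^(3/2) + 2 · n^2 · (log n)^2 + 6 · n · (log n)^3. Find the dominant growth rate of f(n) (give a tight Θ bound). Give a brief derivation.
f(n) ∈ Θ(n^2 · (log n)^2)

Compare the terms by growth order. For large n, n^a · (log n)^b dominates n^a' · (log n)^b' iff a > a', or (a = a' and b > b'). Ranking the 5 terms shows the dominant one is 2 · n^2 · (log n)^2. Hence f(n) ∈ Θ(n^2 · (log n)^2).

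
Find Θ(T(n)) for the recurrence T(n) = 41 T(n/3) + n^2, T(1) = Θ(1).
T(n) = Θ(n^(log_3 41))

Master theorem: compare f(n) = n^2 to n^(log_3 41) where log_3 41 ≈ 3.380. Since 2 < log_3 41, we have f(n) = O(n^(log_3 41 − ε)) for some ε > 0 — Case 1. Hence T(n) = Θ(n^(log_3 41)).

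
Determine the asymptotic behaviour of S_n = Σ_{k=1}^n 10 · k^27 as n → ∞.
S_n ~ 5 · n^28 / 14

By integral comparison (Euler-Maclaurin), Σ_{k=1}^n 10 · k^27 = 10 · ∫_0^n x^27 dx + O(n^27) = 10 · n^28/28 = 5 · n^28 / 14 + O(n^27). (Equivalently, Faulhaber's formula gives the same leading term.)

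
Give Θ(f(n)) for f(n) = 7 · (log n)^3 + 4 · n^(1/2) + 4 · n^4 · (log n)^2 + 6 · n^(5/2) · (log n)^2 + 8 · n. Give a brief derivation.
f(n) ∈ Θ(n^4 · (log n)^2)

Compare the terms by growth order. For large n, n^a · (log n)^b dominates n^a' · (log n)^b' iff a > a', or (a = a' and b > b'). Ranking the 5 terms shows the dominant one is 4 · n^4 · (log n)^2. Hence f(n) ∈ Θ(n^4 · (log n)^2).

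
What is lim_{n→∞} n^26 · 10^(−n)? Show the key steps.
lim = 0

Exponentials with base > 1 dominate every fixed polynomial: for any fixed c, n^c / 10^n → 0 as n → ∞ (e.g. by the ratio test, or by writing 10^n = e^(n ln 10) and noting e^(n ln 10) / n^c → ∞). Hence n^26 · 10^(−n) = n^26 / 10^n → 0.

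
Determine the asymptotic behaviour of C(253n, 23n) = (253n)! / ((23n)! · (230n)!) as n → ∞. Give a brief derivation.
C(253n, 23n) ~ (285311670611/10000000000)^(23n) · sqrt(11/(20π·23n))

Write N = 23n. Apply Stirling to each factorial:
  (11N)! ~ sqrt(2π·11N) · (11N/e)^(11N),
  N! ~ sqrt(2π N) · (N/e)^N,
  (10N)! ~ sqrt(2π·10N) · (10N/e)^(10N).
The exponential factors combine to (11N)^(11N) / (N^N · (10N)^(10N)) = 11^(11N)/10^(10N) = (11^11/10^10)^N = (285311670611/10000000000)^N.
The square-root prefactors combine to sqrt(2π·11N) / (sqrt(2π N)·sqrt(2π·10N)) = sqrt(11 / (2π·10·N)) = sqrt(11/(20π·23n)).
Substituting N = 23n: C(253n, 23n) ~ (285311670611/10000000000)^(23n) · sqrt(11/(20π·23n)).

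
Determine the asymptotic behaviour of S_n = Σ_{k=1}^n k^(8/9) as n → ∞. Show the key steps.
S_n ~ (9/17) · n^(17/9)

Integral comparison: Σ_{k=1}^n k^(8/9) = ∫_0^n x^(8/9) dx + O(n^(8/9)). The integral is n^(1 + 8/9) / (1 + 8/9) = n^((8+9)/9) / ((8+9)/9) = (9/17) · n^(17/9).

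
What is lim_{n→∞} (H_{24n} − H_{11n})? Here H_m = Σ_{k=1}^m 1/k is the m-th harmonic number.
lim = ln(24/11)

Euler-Maclaurin gives H_m = ln m + γ + 1/(2m) + O(1/m^2). The γ and O(1/m) terms cancel in the difference:
  H_{24n} − H_{11n} = ln(24n) − ln(11n) + O(1/n) = ln(24/11) + O(1/n).
Hence the limit is ln(24/11).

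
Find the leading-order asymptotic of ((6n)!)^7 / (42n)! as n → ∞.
((6n)!)^7/(42n)! ~ ((2π·6n)^(6/2) / sqrt(7)) · 7^(−7·6n)  →  0

Write N = 6n. Stirling: N! ~ sqrt(2π N)(N/e)^N and (7N)! ~ sqrt(2π·7N)·(7N/e)^(7N).
  (N!)^7/(7N)! ~ (2π N)^(7/2) (N/e)^(7N) / [sqrt(2π·7N) (7N/e)^(7N)]
     = (2π N)^(7/2) / sqrt(2π·7N) · (N/(7N))^(7N)
     = (2π N)^((7−1)/2) / sqrt(7) · 7^(−7N).
Since 7^7 > 1, the factor 7^(−7N) decays exponentially, so the ratio → 0. Substituting N = 6n gives the stated form.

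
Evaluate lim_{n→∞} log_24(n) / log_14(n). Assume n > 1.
lim = ln(14) / ln(24) = log_24(14)

Change of base: log_24(n) = ln n / ln 24 and log_14(n) = ln n / ln 14. The ratio is (ln n / ln 24) · (ln 14 / ln n) = ln 14 / ln 24, a constant independent of n. So the limit is ln 14 / ln 24 = log_24(14).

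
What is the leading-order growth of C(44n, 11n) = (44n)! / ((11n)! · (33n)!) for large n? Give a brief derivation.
C(44n, 11n) ~ (256/27)^(11n) · sqrt(2/(3π·11n))

Write N = 11n. Apply Stirling to each factorial:
  (4N)! ~ sqrt(2π·4N) · (4N/e)^(4N),
  N! ~ sqrt(2π N) · (N/e)^N,
  (3N)! ~ sqrt(2π·3N) · (3N/e)^(3N).
The exponential factors combine to (4N)^(4N) / (N^N · (3N)^(3N)) = 4^(4N)/3^(3N) = (4^4/3^3)^N = (256/27)^N.
The square-root prefactors combine to sqrt(2π·4N) / (sqrt(2π N)·sqrt(2π·3N)) = sqrt(4 / (2π·3·N)) = sqrt(2/(3π·11n)).
Substituting N = 11n: C(44n, 11n) ~ (256/27)^(11n) · sqrt(2/(3π·11n)).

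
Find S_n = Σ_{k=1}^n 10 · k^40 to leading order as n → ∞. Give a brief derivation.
S_n ~ 10 · n^41 / 41

By integral comparison (Euler-Maclaurin), Σ_{k=1}^n 10 · k^40 = 10 · ∫_0^n x^40 dx + O(n^40) = 10 · n^41/41 + O(n^40). (Equivalently, Faulhaber's formula gives the same leading term.)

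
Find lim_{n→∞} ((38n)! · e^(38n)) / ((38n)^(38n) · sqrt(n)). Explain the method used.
lim = sqrt(2π·38)

Stirling: (38n)! ~ sqrt(2π·38n) · (38n/e)^(38n). Hence
  (38n)! · e^(38n) / (38n)^(38n) ~ sqrt(2π·38n).
Dividing by sqrt(n): sqrt(2π·38n) / sqrt(n) = sqrt(2π·38) · n^((1−1)/2), so the limit is sqrt(2π·38).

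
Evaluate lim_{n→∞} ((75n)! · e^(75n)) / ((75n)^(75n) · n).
lim = 0

Stirling: (75n)! ~ sqrt(2π·75n) · (75n/e)^(75n). Hence
  (75n)! · e^(75n) / (75n)^(75n) ~ sqrt(2π·75n).
Dividing by n: sqrt(2π·75n) / n = sqrt(2π·75) · n^((1−2)/2), so the expression behaves like sqrt(2π·75) · n^((1−2)/2) → 0.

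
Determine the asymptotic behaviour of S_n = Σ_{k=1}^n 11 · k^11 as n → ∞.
S_n ~ 11 · n^12 / 12

By integral comparison (Euler-Maclaurin), Σ_{k=1}^n 11 · k^11 = 11 · ∫_0^n x^11 dx + O(n^11) = 11 · n^12/12 + O(n^11). (Equivalently, Faulhaber's formula gives the same leading term.)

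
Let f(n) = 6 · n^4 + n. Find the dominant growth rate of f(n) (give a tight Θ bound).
f(n) ∈ Θ(n^4)

Compare the terms by growth order. For large n, n^a · (log n)^b dominates n^a' · (log n)^b' iff a > a', or (a = a' and b > b'). Ranking the 2 terms shows the dominant one is 6 · n^4. Hence f(n) ∈ Θ(n^4).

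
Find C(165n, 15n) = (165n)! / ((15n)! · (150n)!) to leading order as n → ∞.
C(165n, 15n) ~ (285311670611/10000000000)^(15n) · sqrt(11/(20π·15n))

Write N = 15n. Apply Stirling to each factorial:
  (11N)! ~ sqrt(2π·11N) · (11N/e)^(11N),
  N! ~ sqrt(2π N) · (N/e)^N,
  (10N)! ~ sqrt(2π·10N) · (10N/e)^(10N).
The exponential factors combine to (11N)^(11N) / (N^N · (10N)^(10N)) = 11^(11N)/10^(10N) = (11^11/10^10)^N = (285311670611/10000000000)^N.
The square-root prefactors combine to sqrt(2π·11N) / (sqrt(2π N)·sqrt(2π·10N)) = sqrt(11 / (2π·10·N)) = sqrt(11/(20π·15n)).
Substituting N = 15n: C(165n, 15n) ~ (285311670611/10000000000)^(15n) · sqrt(11/(20π·15n)).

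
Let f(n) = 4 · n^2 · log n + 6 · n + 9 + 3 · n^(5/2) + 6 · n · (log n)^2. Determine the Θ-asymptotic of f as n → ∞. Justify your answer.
f(n) ∈ Θ(n^(5/2))

Compare the terms by growth order. For large n, n^a · (log n)^b dominates n^a' · (log n)^b' iff a > a', or (a = a' and b > b'). Ranking the 5 terms shows the dominant one is 3 · n^(5/2). Hence f(n) ∈ Θ(n^(5/2)).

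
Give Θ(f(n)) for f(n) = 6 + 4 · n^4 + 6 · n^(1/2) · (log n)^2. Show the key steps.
f(n) ∈ Θ(n^4)

Compare the terms by growth order. For large n, n^a · (log n)^b dominates n^a' · (log n)^b' iff a > a', or (a = a' and b > b'). Ranking the 3 terms shows the dominant one is 4 · n^4. Hence f(n) ∈ Θ(n^4).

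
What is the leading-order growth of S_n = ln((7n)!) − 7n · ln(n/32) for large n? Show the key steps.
S_n ~ 7n · (ln 224 − 1) + O(ln n)

Stirling: ln((7n)!) = 7n ln(7n) − 7n + O(ln n).
  S_n = 7n ln(7n) − 7n − 7n ln(n/32) + O(ln n)
      = 7n ln(7n) − 7n ln n + 7n ln 32 − 7n + O(ln n)
      = 7n ln 7 + 7n ln 32 − 7n + O(ln n)
      = 7n (ln 224 − 1) + O(ln n).
Numerically ln(224) − 1 ≈ 4.4116.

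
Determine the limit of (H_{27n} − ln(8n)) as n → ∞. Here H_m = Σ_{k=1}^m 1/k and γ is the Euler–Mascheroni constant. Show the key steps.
lim = ln(27/8) + γ

By Euler-Maclaurin, H_m = ln m + γ + O(1/m). So
  H_{27n} − ln(8n) = ln(27n) + γ − ln(8n) + O(1/n)
                       = ln(27/8) + γ + O(1/n).
Hence the limit is ln(27/8) + γ.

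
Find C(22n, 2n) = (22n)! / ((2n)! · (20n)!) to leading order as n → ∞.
C(22n, 2n) ~ (285311670611/10000000000)^(2n) · sqrt(11/(20π·2n))

Write N = 2n. Apply Stirling to each factorial:
  (11N)! ~ sqrt(2π·11N) · (11N/e)^(11N),
  N! ~ sqrt(2π N) · (N/e)^N,
  (10N)! ~ sqrt(2π·10N) · (10N/e)^(10N).
The exponential factors combine to (11N)^(11N) / (N^N · (10N)^(10N)) = 11^(11N)/10^(10N) = (11^11/10^10)^N = (285311670611/10000000000)^N.
The square-root prefactors combine to sqrt(2π·11N) / (sqrt(2π N)·sqrt(2π·10N)) = sqrt(11 / (2π·10·N)) = sqrt(11/(20π·2n)).
Substituting N = 2n: C(22n, 2n) ~ (285311670611/10000000000)^(2n) · sqrt(11/(20π·2n)).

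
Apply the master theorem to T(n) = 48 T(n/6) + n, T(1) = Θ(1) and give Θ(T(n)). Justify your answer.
T(n) = Θ(n^(log_6 48))

Master theorem: compare f(n) = n to n^(log_6 48) where log_6 48 ≈ 2.161. Since 1 < log_6 48, we have f(n) = O(n^(log_6 48 − ε)) for some ε > 0 — Case 1. Hence T(n) = Θ(n^(log_6 48)).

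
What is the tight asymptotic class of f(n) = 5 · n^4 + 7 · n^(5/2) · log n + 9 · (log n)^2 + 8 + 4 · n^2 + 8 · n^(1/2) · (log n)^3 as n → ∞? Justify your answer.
f(n) ∈ Θ(n^4)

Compare the terms by growth order. For large n, n^a · (log n)^b dominates n^a' · (log n)^b' iff a > a', or (a = a' and b > b'). Ranking the 6 terms shows the dominant one is 5 · n^4. Hence f(n) ∈ Θ(n^4).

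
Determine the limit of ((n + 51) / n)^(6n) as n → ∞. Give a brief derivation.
lim = e^306

Rewrite as (1 + 51/n)^(6n). By the standard limit (1 + x/n)^n → e^x, we have (1 + 51/n)^n → e^51, and raising to the 6th power gives e^306.
More precisely, ln[(1 + 51/n)^(6n)] = 6n · ln(1 + 51/n) = 6n · (51/n + O(1/n^2)) = 306 + O(1/n) → 306.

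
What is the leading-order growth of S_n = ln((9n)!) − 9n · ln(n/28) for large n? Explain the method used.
S_n ~ 9n · (ln 252 − 1) + O(ln n)

Stirling: ln((9n)!) = 9n ln(9n) − 9n + O(ln n).
  S_n = 9n ln(9n) − 9n − 9n ln(n/28) + O(ln n)
      = 9n ln(9n) − 9n ln n + 9n ln 28 − 9n + O(ln n)
      = 9n ln 9 + 9n ln 28 − 9n + O(ln n)
      = 9n (ln 252 − 1) + O(ln n).
Numerically ln(252) − 1 ≈ 4.5294.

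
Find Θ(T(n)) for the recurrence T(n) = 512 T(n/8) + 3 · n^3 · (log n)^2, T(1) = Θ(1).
T(n) = Θ(n^3 · (log n)^3)

Here log_8 512 = 3 and f(n) = 3 · n^3 · (log n)^2 = Θ(n^(log_8 512) · (log n)^2). This is the extended Case 2 of the master theorem (f matches the critical exponent up to log factors), giving T(n) = Θ(n^(log_8 512) · (log n)^(2+1)) = Θ(n^3 · (log n)^3).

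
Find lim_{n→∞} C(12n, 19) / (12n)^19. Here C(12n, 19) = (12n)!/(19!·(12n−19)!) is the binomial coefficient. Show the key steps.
lim = 1/19! = 1/121645100408832000

With N = 12n → ∞: C(N, 19) / N^19 = [N(N−1)…(N−18)] / (19! · N^19) = (1/19!) · 1 · (1 − 1/(12n)) · … · (1 − 18/(12n)). Each factor → 1 as N → ∞, so the limit is 1/19! = 1/121645100408832000.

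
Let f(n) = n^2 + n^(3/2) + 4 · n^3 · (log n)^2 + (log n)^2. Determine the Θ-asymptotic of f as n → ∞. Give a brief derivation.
f(n) ∈ Θ(n^3 · (log n)^2)

Compare the terms by growth order. For large n, n^a · (log n)^b dominates n^a' · (log n)^b' iff a > a', or (a = a' and b > b'). Ranking the 4 terms shows the dominant one is 4 · n^3 · (log n)^2. Hence f(n) ∈ Θ(n^3 · (log n)^2).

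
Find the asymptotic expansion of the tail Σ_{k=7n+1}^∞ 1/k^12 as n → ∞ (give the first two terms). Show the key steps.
Σ_{k>7n} 1/k^12 = 1/(11 · (7n)^11) − 1/(2 · (7n)^12) + O(1/(7n)^13)

Compare to the integral: ∫_{7n}^∞ x^(−12) dx = [−x^(−11)/11]_{7n}^∞ = 1/((12−1)·(7n)^11). The Euler-Maclaurin correction adds −f(7n)/2 = −1/(2·(7n)^12). Euler-Maclaurin then gives
  Σ_{k>7n} 1/k^12 = ∫_{7n}^∞ dx/x^12 − 1/(2·(7n)^12) + O(1/(7n)^13).
(Equivalently this is ζ(12) − Σ_{k≤7n} 1/k^12.)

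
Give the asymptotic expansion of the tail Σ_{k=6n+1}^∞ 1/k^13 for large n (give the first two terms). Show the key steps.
Σ_{k>6n} 1/k^13 = 1/(12 · (6n)^12) − 1/(2 · (6n)^13) + O(1/(6n)^14)

Compare to the integral: ∫_{6n}^∞ x^(−13) dx = [−x^(−12)/12]_{6n}^∞ = 1/((13−1)·(6n)^12). The Euler-Maclaurin correction adds −f(6n)/2 = −1/(2·(6n)^13). Euler-Maclaurin then gives
  Σ_{k>6n} 1/k^13 = ∫_{6n}^∞ dx/x^13 − 1/(2·(6n)^13) + O(1/(6n)^14).
(Equivalently this is ζ(13) − Σ_{k≤6n} 1/k^13.)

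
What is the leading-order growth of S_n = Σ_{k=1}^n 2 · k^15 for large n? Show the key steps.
S_n ~ n^16 / 8

By integral comparison (Euler-Maclaurin), Σ_{k=1}^n 2 · k^15 = 2 · ∫_0^n x^15 dx + O(n^15) = 2 · n^16/16 = n^16 / 8 + O(n^15). (Equivalently, Faulhaber's formula gives the same leading term.)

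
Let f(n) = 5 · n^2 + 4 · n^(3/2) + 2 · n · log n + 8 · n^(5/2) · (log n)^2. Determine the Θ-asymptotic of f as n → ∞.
f(n) ∈ Θ(n^(5/2) · (log n)^2)

Compare the terms by growth order. For large n, n^a · (log n)^b dominates n^a' · (log n)^b' iff a > a', or (a = a' and b > b'). Ranking the 4 terms shows the dominant one is 8 · n^(5/2) · (log n)^2. Hence f(n) ∈ Θ(n^(5/2) · (log n)^2).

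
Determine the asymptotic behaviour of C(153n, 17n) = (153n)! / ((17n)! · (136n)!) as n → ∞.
C(153n, 17n) ~ (387420489/16777216)^(17n) · sqrt(9/(16π·17n))

Write N = 17n. Apply Stirling to each factorial:
  (9N)! ~ sqrt(2π·9N) · (9N/e)^(9N),
  N! ~ sqrt(2π N) · (N/e)^N,
  (8N)! ~ sqrt(2π·8N) · (8N/e)^(8N).
The exponential factors combine to (9N)^(9N) / (N^N · (8N)^(8N)) = 9^(9N)/8^(8N) = (9^9/8^8)^N = (387420489/16777216)^N.
The square-root prefactors combine to sqrt(2π·9N) / (sqrt(2π N)·sqrt(2π·8N)) = sqrt(9 / (2π·8·N)) = sqrt(9/(16π·17n)).
Substituting N = 17n: C(153n, 17n) ~ (387420489/16777216)^(17n) · sqrt(9/(16π·17n)).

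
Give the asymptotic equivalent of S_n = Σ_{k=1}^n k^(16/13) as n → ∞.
S_n ~ (13/29) · n^(29/13)

Integral comparison: Σ_{k=1}^n k^(16/13) = ∫_0^n x^(16/13) dx + O(n^(16/13)). The integral is n^(1 + 16/13) / (1 + 16/13) = n^((16+13)/13) / ((16+13)/13) = (13/29) · n^(29/13).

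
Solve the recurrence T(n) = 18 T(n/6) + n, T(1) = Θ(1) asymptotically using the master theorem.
T(n) = Θ(n^(log_6 18))

Master theorem: compare f(n) = n to n^(log_6 18) where log_6 18 ≈ 1.613. Since 1 < log_6 18, we have f(n) = O(n^(log_6 18 − ε)) for some ε > 0 — Case 1. Hence T(n) = Θ(n^(log_6 18)).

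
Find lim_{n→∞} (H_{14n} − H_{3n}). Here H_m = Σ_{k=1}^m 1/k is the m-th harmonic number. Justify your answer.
lim = ln(14/3)

Euler-Maclaurin gives H_m = ln m + γ + 1/(2m) + O(1/m^2). The γ and O(1/m) terms cancel in the difference:
  H_{14n} − H_{3n} = ln(14n) − ln(3n) + O(1/n) = ln(14/3) + O(1/n).
Hence the limit is ln(14/3).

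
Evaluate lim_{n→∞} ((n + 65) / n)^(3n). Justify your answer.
lim = e^195

Rewrite as (1 + 65/n)^(3n). By the standard limit (1 + x/n)^n → e^x, we have (1 + 65/n)^n → e^65, and raising to the 3rd power gives e^195.
More precisely, ln[(1 + 65/n)^(3n)] = 3n · ln(1 + 65/n) = 3n · (65/n + O(1/n^2)) = 195 + O(1/n) → 195.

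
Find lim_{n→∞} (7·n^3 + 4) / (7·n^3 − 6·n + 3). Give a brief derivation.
lim = 7/7 = 1

For large n the leading n^3 terms dominate both numerator and denominator. Dividing top and bottom by n^3, every other term tends to 0, leaving 7/7 = 1.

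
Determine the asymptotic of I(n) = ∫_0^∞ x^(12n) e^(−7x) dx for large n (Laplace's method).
I(n) ~ (sqrt(2π·12n) / 7) · (12n/(7e))^(12n)

Write the integrand as exp(12n ln x − 7x) and set f(x) = 12n ln x − 7x. Then f'(x) = 12n/x − 7 = 0 at x* = 12n/7, and f''(x*) = −12n/x*^2 = −7^2/(12n). Laplace's method (interior maximum) gives
  I(n) ~ e^(f(x*)) · sqrt(2π / |f''(x*)|)
        = exp(12n ln(12n/7) − 12n) · sqrt(2π · 12n / 7^2)
        = (12n/7)^(12n) e^(−12n) · sqrt(2π·12n) / 7
        = (sqrt(2π·12n) / 7) · (12n/(7e))^(12n).
This matches Γ(12n+1)/7^(12n+1) with Stirling applied to Γ.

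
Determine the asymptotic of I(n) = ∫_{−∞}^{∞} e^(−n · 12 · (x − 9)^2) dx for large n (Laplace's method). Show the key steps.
I(n) = sqrt(π/(12n))

Here φ(x) = 12 · (x − 9)^2 has its unique minimum at x* = 9 with φ(x*) = 0 and φ''(x*) = 24. Laplace's method gives
  I(n) ~ e^(−n φ(x*)) · sqrt(2π / (n · φ''(x*))) = sqrt(2π / (24n)) = sqrt(π/(12n)).
This is exact: substituting u = (x − 9)·sqrt(12n) gives I(n) = (1/sqrt(12n)) ∫_{−∞}^{∞} e^(−u^2) du = sqrt(π/(12n)).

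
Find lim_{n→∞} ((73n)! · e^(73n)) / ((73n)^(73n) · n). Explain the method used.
lim = 0

Stirling: (73n)! ~ sqrt(2π·73n) · (73n/e)^(73n). Hence
  (73n)! · e^(73n) / (73n)^(73n) ~ sqrt(2π·73n).
Dividing by n: sqrt(2π·73n) / n = sqrt(2π·73) · n^((1−2)/2), so the expression behaves like sqrt(2π·73) · n^((1−2)/2) → 0.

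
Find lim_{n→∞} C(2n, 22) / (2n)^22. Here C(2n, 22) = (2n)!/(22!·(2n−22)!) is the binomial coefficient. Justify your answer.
lim = 1/22! = 1/1124000727777607680000

With N = 2n → ∞: C(N, 22) / N^22 = [N(N−1)…(N−21)] / (22! · N^22) = (1/22!) · 1 · (1 − 1/(2n)) · … · (1 − 21/(2n)). Each factor → 1 as N → ∞, so the limit is 1/22! = 1/1124000727777607680000.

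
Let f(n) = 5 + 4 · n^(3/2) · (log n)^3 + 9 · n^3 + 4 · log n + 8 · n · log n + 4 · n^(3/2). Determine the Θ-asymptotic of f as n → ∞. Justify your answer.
f(n) ∈ Θ(n^3)

Compare the terms by growth order. For large n, n^a · (log n)^b dominates n^a' · (log n)^b' iff a > a', or (a = a' and b > b'). Ranking the 6 terms shows the dominant one is 9 · n^3. Hence f(n) ∈ Θ(n^3).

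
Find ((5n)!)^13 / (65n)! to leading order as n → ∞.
((5n)!)^13/(65n)! ~ ((2π·5n)^(12/2) / sqrt(13)) · 13^(−13·5n)  →  0

Write N = 5n. Stirling: N! ~ sqrt(2π N)(N/e)^N and (13N)! ~ sqrt(2π·13N)·(13N/e)^(13N).
  (N!)^13/(13N)! ~ (2π N)^(13/2) (N/e)^(13N) / [sqrt(2π·13N) (13N/e)^(13N)]
     = (2π N)^(13/2) / sqrt(2π·13N) · (N/(13N))^(13N)
     = (2π N)^((13−1)/2) / sqrt(13) · 13^(−13N).
Since 13^13 > 1, the factor 13^(−13N) decays exponentially, so the ratio → 0. Substituting N = 5n gives the stated form.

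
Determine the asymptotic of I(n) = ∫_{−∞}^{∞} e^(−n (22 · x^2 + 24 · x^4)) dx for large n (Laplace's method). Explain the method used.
I(n) ~ sqrt(π/(22n))

φ(x) = 22 · x^2 + 24 · x^4 has its unique global minimum at x* = 0 (since φ'(x) = 44x + 96x^3 = 0 only at x = 0 for real x with both coefficients positive, and φ → ∞ as |x| → ∞). At x* = 0, φ(0) = 0 and φ''(0) = 44. Laplace's method then gives
  I(n) ~ sqrt(2π / (n · φ''(0))) · e^(−n φ(0)) = sqrt(2π / (44n)) = sqrt(π/(22n)).
The 24 · x^4 term contributes only at subleading order (an O(1/n) relative correction).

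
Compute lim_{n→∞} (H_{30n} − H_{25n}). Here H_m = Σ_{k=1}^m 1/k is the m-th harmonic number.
lim = ln(30/25) = ln(6/5)

Euler-Maclaurin gives H_m = ln m + γ + 1/(2m) + O(1/m^2). The γ and O(1/m) terms cancel in the difference:
  H_{30n} − H_{25n} = ln(30n) − ln(25n) + O(1/n) = ln(30/25) + O(1/n).
Hence the limit is ln(30/25) = ln(6/5).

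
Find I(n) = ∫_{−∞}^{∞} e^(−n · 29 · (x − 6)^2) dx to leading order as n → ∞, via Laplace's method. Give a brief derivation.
I(n) = sqrt(π/(29n))

Here φ(x) = 29 · (x − 6)^2 has its unique minimum at x* = 6 with φ(x*) = 0 and φ''(x*) = 58. Laplace's method gives
  I(n) ~ e^(−n φ(x*)) · sqrt(2π / (n · φ''(x*))) = sqrt(2π / (58n)) = sqrt(π/(29n)).
This is exact: substituting u = (x − 6)·sqrt(29n) gives I(n) = (1/sqrt(29n)) ∫_{−∞}^{∞} e^(−u^2) du = sqrt(π/(29n)).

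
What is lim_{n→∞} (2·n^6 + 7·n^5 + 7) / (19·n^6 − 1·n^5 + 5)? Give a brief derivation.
lim = 2/19

For large n the leading n^6 terms dominate both numerator and denominator. Dividing top and bottom by n^6, every other term tends to 0, leaving 2/19.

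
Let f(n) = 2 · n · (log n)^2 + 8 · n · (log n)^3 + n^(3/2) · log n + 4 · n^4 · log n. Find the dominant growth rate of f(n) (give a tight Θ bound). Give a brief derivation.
f(n) ∈ Θ(n^4 · log n)

Compare the terms by growth order. For large n, n^a · (log n)^b dominates n^a' · (log n)^b' iff a > a', or (a = a' and b > b'). Ranking the 4 terms shows the dominant one is 4 · n^4 · log n. Hence f(n) ∈ Θ(n^4 · log n).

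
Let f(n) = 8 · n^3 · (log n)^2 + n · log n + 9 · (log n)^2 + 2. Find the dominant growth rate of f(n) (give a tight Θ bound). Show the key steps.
f(n) ∈ Θ(n^3 · (log n)^2)

Compare the terms by growth order. For large n, n^a · (log n)^b dominates n^a' · (log n)^b' iff a > a', or (a = a' and b > b'). Ranking the 4 terms shows the dominant one is 8 · n^3 · (log n)^2. Hence f(n) ∈ Θ(n^3 · (log n)^2).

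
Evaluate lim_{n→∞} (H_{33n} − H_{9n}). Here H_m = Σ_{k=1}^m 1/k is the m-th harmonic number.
lim = ln(33/9) = ln(11/3)

Euler-Maclaurin gives H_m = ln m + γ + 1/(2m) + O(1/m^2). The γ and O(1/m) terms cancel in the difference:
  H_{33n} − H_{9n} = ln(33n) − ln(9n) + O(1/n) = ln(33/9) + O(1/n).
Hence the limit is ln(33/9) = ln(11/3).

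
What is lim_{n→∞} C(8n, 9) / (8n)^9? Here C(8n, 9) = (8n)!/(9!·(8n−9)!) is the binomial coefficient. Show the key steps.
lim = 1/9! = 1/362880

With N = 8n → ∞: C(N, 9) / N^9 = [N(N−1)…(N−8)] / (9! · N^9) = (1/9!) · 1 · (1 − 1/(8n)) · … · (1 − 8/(8n)). Each factor → 1 as N → ∞, so the limit is 1/9! = 1/362880.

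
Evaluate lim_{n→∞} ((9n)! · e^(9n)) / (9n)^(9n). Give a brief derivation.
lim = ∞

Stirling: (9n)! ~ sqrt(2π·9n) · (9n/e)^(9n). Hence
  (9n)! · e^(9n) / (9n)^(9n) ~ sqrt(2π·9n) = sqrt(2π·9) · sqrt(n) → ∞.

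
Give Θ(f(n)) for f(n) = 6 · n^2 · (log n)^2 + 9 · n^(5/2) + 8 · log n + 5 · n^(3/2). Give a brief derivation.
f(n) ∈ Θ(n^(5/2))

Compare the terms by growth order. For large n, n^a · (log n)^b dominates n^a' · (log n)^b' iff a > a', or (a = a' and b > b'). Ranking the 4 terms shows the dominant one is 9 · n^(5/2). Hence f(n) ∈ Θ(n^(5/2)).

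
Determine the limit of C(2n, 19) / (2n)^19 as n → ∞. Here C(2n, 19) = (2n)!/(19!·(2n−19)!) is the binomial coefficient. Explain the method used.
lim = 1/19! = 1/121645100408832000

With N = 2n → ∞: C(N, 19) / N^19 = [N(N−1)…(N−18)] / (19! · N^19) = (1/19!) · 1 · (1 − 1/(2n)) · … · (1 − 18/(2n)). Each factor → 1 as N → ∞, so the limit is 1/19! = 1/121645100408832000.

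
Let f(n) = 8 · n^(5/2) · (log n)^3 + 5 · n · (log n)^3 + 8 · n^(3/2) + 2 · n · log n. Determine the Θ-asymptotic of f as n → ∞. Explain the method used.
f(n) ∈ Θ(n^(5/2) · (log n)^3)

Compare the terms by growth order. For large n, n^a · (log n)^b dominates n^a' · (log n)^b' iff a > a', or (a = a' and b > b'). Ranking the 4 terms shows the dominant one is 8 · n^(5/2) · (log n)^3. Hence f(n) ∈ Θ(n^(5/2) · (log n)^3).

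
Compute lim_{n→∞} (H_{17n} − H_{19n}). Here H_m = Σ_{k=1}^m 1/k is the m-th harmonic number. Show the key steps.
lim = ln(17/19)

Euler-Maclaurin gives H_m = ln m + γ + 1/(2m) + O(1/m^2). The γ and O(1/m) terms cancel in the difference:
  H_{17n} − H_{19n} = ln(17n) − ln(19n) + O(1/n) = ln(17/19) + O(1/n).
Hence the limit is ln(17/19).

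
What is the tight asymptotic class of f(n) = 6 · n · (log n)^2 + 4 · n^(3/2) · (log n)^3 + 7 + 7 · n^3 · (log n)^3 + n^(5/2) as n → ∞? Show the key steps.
f(n) ∈ Θ(n^3 · (log n)^3)

Compare the terms by growth order. For large n, n^a · (log n)^b dominates n^a' · (log n)^b' iff a > a', or (a = a' and b > b'). Ranking the 5 terms shows the dominant one is 7 · n^3 · (log n)^3. Hence f(n) ∈ Θ(n^3 · (log n)^3).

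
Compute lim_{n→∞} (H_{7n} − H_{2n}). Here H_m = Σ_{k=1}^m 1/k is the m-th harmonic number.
lim = ln(7/2)

Euler-Maclaurin gives H_m = ln m + γ + 1/(2m) + O(1/m^2). The γ and O(1/m) terms cancel in the difference:
  H_{7n} − H_{2n} = ln(7n) − ln(2n) + O(1/n) = ln(7/2) + O(1/n).
Hence the limit is ln(7/2).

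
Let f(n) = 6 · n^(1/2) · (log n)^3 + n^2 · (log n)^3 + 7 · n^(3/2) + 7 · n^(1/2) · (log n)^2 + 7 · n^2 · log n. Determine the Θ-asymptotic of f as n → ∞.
f(n) ∈ Θ(n^2 · (log n)^3)

Compare the terms by growth order. For large n, n^a · (log n)^b dominates n^a' · (log n)^b' iff a > a', or (a = a' and b > b'). Ranking the 5 terms shows the dominant one is n^2 · (log n)^3. Hence f(n) ∈ Θ(n^2 · (log n)^3).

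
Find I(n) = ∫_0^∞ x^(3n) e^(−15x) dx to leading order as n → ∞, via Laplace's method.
I(n) ~ (sqrt(2π·3n) / 15) · (3n/(15e))^(3n)

Write the integrand as exp(3n ln x − 15x) and set f(x) = 3n ln x − 15x. Then f'(x) = 3n/x − 15 = 0 at x* = 3n/15, and f''(x*) = −3n/x*^2 = −15^2/(3n). Laplace's method (interior maximum) gives
  I(n) ~ e^(f(x*)) · sqrt(2π / |f''(x*)|)
        = exp(3n ln(3n/15) − 3n) · sqrt(2π · 3n / 15^2)
        = (3n/15)^(3n) e^(−3n) · sqrt(2π·3n) / 15
        = (sqrt(2π·3n) / 15) · (3n/(15e))^(3n).
This matches Γ(3n+1)/15^(3n+1) with Stirling applied to Γ.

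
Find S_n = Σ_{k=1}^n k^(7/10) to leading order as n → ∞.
S_n ~ (10/17) · n^(17/10)

Integral comparison: Σ_{k=1}^n k^(7/10) = ∫_0^n x^(7/10) dx + O(n^(7/10)). The integral is n^(1 + 7/10) / (1 + 7/10) = n^((7+10)/10) / ((7+10)/10) = (10/17) · n^(17/10).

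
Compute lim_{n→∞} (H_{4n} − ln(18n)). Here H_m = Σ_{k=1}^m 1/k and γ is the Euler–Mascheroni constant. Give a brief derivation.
lim = ln(2/9) + γ

By Euler-Maclaurin, H_m = ln m + γ + O(1/m). So
  H_{4n} − ln(18n) = ln(4n) + γ − ln(18n) + O(1/n)
                       = ln(4/18) + γ + O(1/n).
Hence the limit is ln(4/18) + γ (= ln(2/9)).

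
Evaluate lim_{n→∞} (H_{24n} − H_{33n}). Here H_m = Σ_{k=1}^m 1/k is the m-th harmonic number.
lim = ln(24/33) = ln(8/11)

Euler-Maclaurin gives H_m = ln m + γ + 1/(2m) + O(1/m^2). The γ and O(1/m) terms cancel in the difference:
  H_{24n} − H_{33n} = ln(24n) − ln(33n) + O(1/n) = ln(24/33) + O(1/n).
Hence the limit is ln(24/33) = ln(8/11).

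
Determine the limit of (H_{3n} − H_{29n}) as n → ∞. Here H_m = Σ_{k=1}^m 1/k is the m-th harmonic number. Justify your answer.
lim = ln(3/29)

Euler-Maclaurin gives H_m = ln m + γ + 1/(2m) + O(1/m^2). The γ and O(1/m) terms cancel in the difference:
  H_{3n} − H_{29n} = ln(3n) − ln(29n) + O(1/n) = ln(3/29) + O(1/n).
Hence the limit is ln(3/29).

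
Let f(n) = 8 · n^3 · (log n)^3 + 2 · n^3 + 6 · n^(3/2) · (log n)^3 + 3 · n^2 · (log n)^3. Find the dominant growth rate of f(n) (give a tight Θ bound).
f(n) ∈ Θ(n^3 · (log n)^3)

Compare the terms by growth order. For large n, n^a · (log n)^b dominates n^a' · (log n)^b' iff a > a', or (a = a' and b > b'). Ranking the 4 terms shows the dominant one is 8 · n^3 · (log n)^3. Hence f(n) ∈ Θ(n^3 · (log n)^3).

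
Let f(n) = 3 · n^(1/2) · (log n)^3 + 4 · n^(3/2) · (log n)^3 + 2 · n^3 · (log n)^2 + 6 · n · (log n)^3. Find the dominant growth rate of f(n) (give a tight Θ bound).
f(n) ∈ Θ(n^3 · (log n)^2)

Compare the terms by growth order. For large n, n^a · (log n)^b dominates n^a' · (log n)^b' iff a > a', or (a = a' and b > b'). Ranking the 4 terms shows the dominant one is 2 · n^3 · (log n)^2. Hence f(n) ∈ Θ(n^3 · (log n)^2).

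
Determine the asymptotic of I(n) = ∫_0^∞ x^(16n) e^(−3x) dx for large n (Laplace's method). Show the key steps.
I(n) ~ (sqrt(2π·16n) / 3) · (16n/(3e))^(16n)

Write the integrand as exp(16n ln x − 3x) and set f(x) = 16n ln x − 3x. Then f'(x) = 16n/x − 3 = 0 at x* = 16n/3, and f''(x*) = −16n/x*^2 = −3^2/(16n). Laplace's method (interior maximum) gives
  I(n) ~ e^(f(x*)) · sqrt(2π / |f''(x*)|)
        = exp(16n ln(16n/3) − 16n) · sqrt(2π · 16n / 3^2)
        = (16n/3)^(16n) e^(−16n) · sqrt(2π·16n) / 3
        = (sqrt(2π·16n) / 3) · (16n/(3e))^(16n).
This matches Γ(16n+1)/3^(16n+1) with Stirling applied to Γ.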